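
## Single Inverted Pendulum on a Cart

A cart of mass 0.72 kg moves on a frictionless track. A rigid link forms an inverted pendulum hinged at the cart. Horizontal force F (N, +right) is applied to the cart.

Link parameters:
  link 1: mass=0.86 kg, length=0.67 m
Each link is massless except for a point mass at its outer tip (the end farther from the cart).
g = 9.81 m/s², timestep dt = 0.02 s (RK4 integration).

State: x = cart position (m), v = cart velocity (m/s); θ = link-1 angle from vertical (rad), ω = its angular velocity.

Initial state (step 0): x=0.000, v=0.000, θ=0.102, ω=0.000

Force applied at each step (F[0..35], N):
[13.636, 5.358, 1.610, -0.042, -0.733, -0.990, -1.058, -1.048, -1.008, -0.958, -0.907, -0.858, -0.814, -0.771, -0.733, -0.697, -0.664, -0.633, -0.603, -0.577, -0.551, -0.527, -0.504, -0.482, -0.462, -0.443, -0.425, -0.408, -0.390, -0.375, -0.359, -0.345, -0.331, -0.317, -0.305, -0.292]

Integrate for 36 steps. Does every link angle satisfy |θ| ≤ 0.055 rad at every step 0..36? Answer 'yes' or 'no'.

Answer: no

Derivation:
apply F[0]=+13.636 → step 1: x=0.004, v=0.351, θ=0.097, ω=-0.492
apply F[1]=+5.358 → step 2: x=0.012, v=0.478, θ=0.086, ω=-0.654
apply F[2]=+1.610 → step 3: x=0.022, v=0.505, θ=0.072, ω=-0.670
apply F[3]=-0.042 → step 4: x=0.032, v=0.489, θ=0.059, ω=-0.627
apply F[4]=-0.733 → step 5: x=0.041, v=0.456, θ=0.048, ω=-0.563
apply F[5]=-0.990 → step 6: x=0.050, v=0.419, θ=0.037, ω=-0.496
apply F[6]=-1.058 → step 7: x=0.058, v=0.382, θ=0.028, ω=-0.431
apply F[7]=-1.048 → step 8: x=0.065, v=0.348, θ=0.020, ω=-0.373
apply F[8]=-1.008 → step 9: x=0.072, v=0.316, θ=0.013, ω=-0.321
apply F[9]=-0.958 → step 10: x=0.078, v=0.287, θ=0.007, ω=-0.275
apply F[10]=-0.907 → step 11: x=0.083, v=0.261, θ=0.002, ω=-0.235
apply F[11]=-0.858 → step 12: x=0.088, v=0.237, θ=-0.003, ω=-0.199
apply F[12]=-0.814 → step 13: x=0.093, v=0.216, θ=-0.006, ω=-0.168
apply F[13]=-0.771 → step 14: x=0.097, v=0.196, θ=-0.009, ω=-0.142
apply F[14]=-0.733 → step 15: x=0.101, v=0.178, θ=-0.012, ω=-0.118
apply F[15]=-0.697 → step 16: x=0.104, v=0.162, θ=-0.014, ω=-0.098
apply F[16]=-0.664 → step 17: x=0.107, v=0.147, θ=-0.016, ω=-0.080
apply F[17]=-0.633 → step 18: x=0.110, v=0.133, θ=-0.017, ω=-0.064
apply F[18]=-0.603 → step 19: x=0.112, v=0.121, θ=-0.019, ω=-0.051
apply F[19]=-0.577 → step 20: x=0.115, v=0.109, θ=-0.019, ω=-0.039
apply F[20]=-0.551 → step 21: x=0.117, v=0.099, θ=-0.020, ω=-0.029
apply F[21]=-0.527 → step 22: x=0.119, v=0.089, θ=-0.021, ω=-0.020
apply F[22]=-0.504 → step 23: x=0.120, v=0.080, θ=-0.021, ω=-0.013
apply F[23]=-0.482 → step 24: x=0.122, v=0.071, θ=-0.021, ω=-0.006
apply F[24]=-0.462 → step 25: x=0.123, v=0.063, θ=-0.021, ω=-0.001
apply F[25]=-0.443 → step 26: x=0.124, v=0.056, θ=-0.021, ω=0.004
apply F[26]=-0.425 → step 27: x=0.125, v=0.049, θ=-0.021, ω=0.008
apply F[27]=-0.408 → step 28: x=0.126, v=0.043, θ=-0.021, ω=0.012
apply F[28]=-0.390 → step 29: x=0.127, v=0.037, θ=-0.021, ω=0.015
apply F[29]=-0.375 → step 30: x=0.128, v=0.031, θ=-0.020, ω=0.017
apply F[30]=-0.359 → step 31: x=0.128, v=0.026, θ=-0.020, ω=0.019
apply F[31]=-0.345 → step 32: x=0.129, v=0.021, θ=-0.019, ω=0.021
apply F[32]=-0.331 → step 33: x=0.129, v=0.016, θ=-0.019, ω=0.022
apply F[33]=-0.317 → step 34: x=0.130, v=0.012, θ=-0.019, ω=0.023
apply F[34]=-0.305 → step 35: x=0.130, v=0.007, θ=-0.018, ω=0.024
apply F[35]=-0.292 → step 36: x=0.130, v=0.004, θ=-0.018, ω=0.025
Max |angle| over trajectory = 0.102 rad; bound = 0.055 → exceeded.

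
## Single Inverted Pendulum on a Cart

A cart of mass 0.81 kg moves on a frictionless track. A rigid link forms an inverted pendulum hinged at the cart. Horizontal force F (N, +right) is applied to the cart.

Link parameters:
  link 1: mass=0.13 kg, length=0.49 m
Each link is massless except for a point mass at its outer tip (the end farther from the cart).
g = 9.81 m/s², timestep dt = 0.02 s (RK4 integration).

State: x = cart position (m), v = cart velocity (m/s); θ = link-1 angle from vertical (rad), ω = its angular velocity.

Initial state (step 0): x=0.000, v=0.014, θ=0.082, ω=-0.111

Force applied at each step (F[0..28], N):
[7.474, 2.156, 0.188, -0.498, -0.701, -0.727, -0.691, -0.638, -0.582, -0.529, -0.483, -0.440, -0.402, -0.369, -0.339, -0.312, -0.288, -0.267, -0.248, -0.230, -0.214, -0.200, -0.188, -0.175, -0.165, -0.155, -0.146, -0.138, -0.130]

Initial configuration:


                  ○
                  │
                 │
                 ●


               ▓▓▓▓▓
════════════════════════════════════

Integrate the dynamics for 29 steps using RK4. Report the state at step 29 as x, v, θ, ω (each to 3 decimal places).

Answer: x=0.062, v=0.018, θ=-0.010, ω=0.006

Derivation:
apply F[0]=+7.474 → step 1: x=0.002, v=0.196, θ=0.076, ω=-0.449
apply F[1]=+2.156 → step 2: x=0.007, v=0.247, θ=0.067, ω=-0.524
apply F[2]=+0.188 → step 3: x=0.011, v=0.250, θ=0.056, ω=-0.505
apply F[3]=-0.498 → step 4: x=0.016, v=0.236, θ=0.047, ω=-0.456
apply F[4]=-0.701 → step 5: x=0.021, v=0.217, θ=0.038, ω=-0.401
apply F[5]=-0.727 → step 6: x=0.025, v=0.198, θ=0.031, ω=-0.349
apply F[6]=-0.691 → step 7: x=0.029, v=0.180, θ=0.024, ω=-0.301
apply F[7]=-0.638 → step 8: x=0.032, v=0.164, θ=0.019, ω=-0.259
apply F[8]=-0.582 → step 9: x=0.035, v=0.149, θ=0.014, ω=-0.222
apply F[9]=-0.529 → step 10: x=0.038, v=0.135, θ=0.010, ω=-0.190
apply F[10]=-0.483 → step 11: x=0.041, v=0.123, θ=0.006, ω=-0.162
apply F[11]=-0.440 → step 12: x=0.043, v=0.112, θ=0.003, ω=-0.138
apply F[12]=-0.402 → step 13: x=0.045, v=0.102, θ=0.001, ω=-0.117
apply F[13]=-0.369 → step 14: x=0.047, v=0.093, θ=-0.002, ω=-0.098
apply F[14]=-0.339 → step 15: x=0.049, v=0.085, θ=-0.003, ω=-0.082
apply F[15]=-0.312 → step 16: x=0.051, v=0.077, θ=-0.005, ω=-0.069
apply F[16]=-0.288 → step 17: x=0.052, v=0.070, θ=-0.006, ω=-0.057
apply F[17]=-0.267 → step 18: x=0.053, v=0.064, θ=-0.007, ω=-0.046
apply F[18]=-0.248 → step 19: x=0.055, v=0.058, θ=-0.008, ω=-0.037
apply F[19]=-0.230 → step 20: x=0.056, v=0.053, θ=-0.009, ω=-0.029
apply F[20]=-0.214 → step 21: x=0.057, v=0.048, θ=-0.009, ω=-0.023
apply F[21]=-0.200 → step 22: x=0.058, v=0.043, θ=-0.010, ω=-0.017
apply F[22]=-0.188 → step 23: x=0.059, v=0.039, θ=-0.010, ω=-0.012
apply F[23]=-0.175 → step 24: x=0.059, v=0.035, θ=-0.010, ω=-0.008
apply F[24]=-0.165 → step 25: x=0.060, v=0.031, θ=-0.010, ω=-0.004
apply F[25]=-0.155 → step 26: x=0.060, v=0.027, θ=-0.010, ω=-0.001
apply F[26]=-0.146 → step 27: x=0.061, v=0.024, θ=-0.010, ω=0.002
apply F[27]=-0.138 → step 28: x=0.061, v=0.021, θ=-0.010, ω=0.004
apply F[28]=-0.130 → step 29: x=0.062, v=0.018, θ=-0.010, ω=0.006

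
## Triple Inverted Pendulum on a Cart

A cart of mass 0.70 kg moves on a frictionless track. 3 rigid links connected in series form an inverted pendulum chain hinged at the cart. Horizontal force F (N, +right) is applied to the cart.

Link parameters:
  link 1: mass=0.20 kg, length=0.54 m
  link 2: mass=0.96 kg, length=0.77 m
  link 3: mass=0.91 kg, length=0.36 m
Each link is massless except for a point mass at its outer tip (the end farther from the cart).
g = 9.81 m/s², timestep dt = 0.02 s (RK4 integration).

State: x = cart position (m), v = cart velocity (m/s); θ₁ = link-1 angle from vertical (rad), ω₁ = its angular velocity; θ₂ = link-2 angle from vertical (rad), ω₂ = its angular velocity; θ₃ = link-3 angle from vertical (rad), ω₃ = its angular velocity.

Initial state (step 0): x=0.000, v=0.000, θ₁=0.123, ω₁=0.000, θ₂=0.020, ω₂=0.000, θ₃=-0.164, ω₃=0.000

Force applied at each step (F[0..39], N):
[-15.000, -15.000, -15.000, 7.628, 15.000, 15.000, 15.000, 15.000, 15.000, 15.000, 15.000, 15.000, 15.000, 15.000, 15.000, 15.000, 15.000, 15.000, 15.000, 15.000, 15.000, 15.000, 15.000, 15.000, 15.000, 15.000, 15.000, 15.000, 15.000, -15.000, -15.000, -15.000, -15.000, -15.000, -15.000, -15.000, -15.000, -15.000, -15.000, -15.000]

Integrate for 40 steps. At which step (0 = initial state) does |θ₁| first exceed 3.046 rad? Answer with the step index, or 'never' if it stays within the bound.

apply F[0]=-15.000 → step 1: x=-0.005, v=-0.471, θ₁=0.134, ω₁=1.122, θ₂=0.019, ω₂=-0.140, θ₃=-0.165, ω₃=-0.113
apply F[1]=-15.000 → step 2: x=-0.019, v=-0.934, θ₁=0.168, ω₁=2.199, θ₂=0.015, ω₂=-0.260, θ₃=-0.168, ω₃=-0.189
apply F[2]=-15.000 → step 3: x=-0.042, v=-1.375, θ₁=0.221, ω₁=3.131, θ₂=0.009, ω₂=-0.305, θ₃=-0.172, ω₃=-0.211
apply F[3]=+7.628 → step 4: x=-0.068, v=-1.212, θ₁=0.285, ω₁=3.235, θ₂=0.000, ω₂=-0.535, θ₃=-0.177, ω₃=-0.280
apply F[4]=+15.000 → step 5: x=-0.089, v=-0.865, θ₁=0.349, ω₁=3.198, θ₂=-0.014, ω₂=-0.899, θ₃=-0.184, ω₃=-0.359
apply F[5]=+15.000 → step 6: x=-0.102, v=-0.519, θ₁=0.413, ω₁=3.193, θ₂=-0.036, ω₂=-1.281, θ₃=-0.192, ω₃=-0.418
apply F[6]=+15.000 → step 7: x=-0.109, v=-0.168, θ₁=0.477, ω₁=3.177, θ₂=-0.065, ω₂=-1.663, θ₃=-0.200, ω₃=-0.458
apply F[7]=+15.000 → step 8: x=-0.109, v=0.188, θ₁=0.540, ω₁=3.131, θ₂=-0.102, ω₂=-2.035, θ₃=-0.210, ω₃=-0.482
apply F[8]=+15.000 → step 9: x=-0.102, v=0.549, θ₁=0.602, ω₁=3.041, θ₂=-0.147, ω₂=-2.395, θ₃=-0.220, ω₃=-0.495
apply F[9]=+15.000 → step 10: x=-0.087, v=0.913, θ₁=0.661, ω₁=2.903, θ₂=-0.198, ω₂=-2.748, θ₃=-0.229, ω₃=-0.499
apply F[10]=+15.000 → step 11: x=-0.065, v=1.280, θ₁=0.717, ω₁=2.709, θ₂=-0.256, ω₂=-3.099, θ₃=-0.239, ω₃=-0.500
apply F[11]=+15.000 → step 12: x=-0.036, v=1.647, θ₁=0.769, ω₁=2.452, θ₂=-0.322, ω₂=-3.455, θ₃=-0.249, ω₃=-0.500
apply F[12]=+15.000 → step 13: x=0.001, v=2.012, θ₁=0.815, ω₁=2.118, θ₂=-0.395, ω₂=-3.825, θ₃=-0.260, ω₃=-0.504
apply F[13]=+15.000 → step 14: x=0.044, v=2.373, θ₁=0.853, ω₁=1.691, θ₂=-0.475, ω₂=-4.216, θ₃=-0.270, ω₃=-0.518
apply F[14]=+15.000 → step 15: x=0.096, v=2.728, θ₁=0.882, ω₁=1.148, θ₂=-0.564, ω₂=-4.639, θ₃=-0.280, ω₃=-0.549
apply F[15]=+15.000 → step 16: x=0.154, v=3.075, θ₁=0.898, ω₁=0.462, θ₂=-0.661, ω₂=-5.100, θ₃=-0.292, ω₃=-0.606
apply F[16]=+15.000 → step 17: x=0.218, v=3.413, θ₁=0.899, ω₁=-0.399, θ₂=-0.768, ω₂=-5.604, θ₃=-0.305, ω₃=-0.702
apply F[17]=+15.000 → step 18: x=0.290, v=3.742, θ₁=0.881, ω₁=-1.468, θ₂=-0.885, ω₂=-6.147, θ₃=-0.320, ω₃=-0.853
apply F[18]=+15.000 → step 19: x=0.368, v=4.066, θ₁=0.839, ω₁=-2.771, θ₂=-1.014, ω₂=-6.712, θ₃=-0.339, ω₃=-1.075
apply F[19]=+15.000 → step 20: x=0.453, v=4.395, θ₁=0.768, ω₁=-4.315, θ₂=-1.154, ω₂=-7.253, θ₃=-0.364, ω₃=-1.380
apply F[20]=+15.000 → step 21: x=0.544, v=4.746, θ₁=0.665, ω₁=-6.070, θ₂=-1.303, ω₂=-7.680, θ₃=-0.395, ω₃=-1.760
apply F[21]=+15.000 → step 22: x=0.643, v=5.143, θ₁=0.525, ω₁=-7.948, θ₂=-1.459, ω₂=-7.846, θ₃=-0.434, ω₃=-2.173
apply F[22]=+15.000 → step 23: x=0.750, v=5.594, θ₁=0.347, ω₁=-9.775, θ₂=-1.614, ω₂=-7.544, θ₃=-0.482, ω₃=-2.540
apply F[23]=+15.000 → step 24: x=0.867, v=6.071, θ₁=0.136, ω₁=-11.315, θ₂=-1.756, ω₂=-6.584, θ₃=-0.535, ω₃=-2.778
apply F[24]=+15.000 → step 25: x=0.993, v=6.504, θ₁=-0.102, ω₁=-12.409, θ₂=-1.873, ω₂=-4.940, θ₃=-0.592, ω₃=-2.870
apply F[25]=+15.000 → step 26: x=1.126, v=6.824, θ₁=-0.358, ω₁=-13.165, θ₂=-1.951, ω₂=-2.783, θ₃=-0.650, ω₃=-2.899
apply F[26]=+15.000 → step 27: x=1.265, v=6.994, θ₁=-0.629, ω₁=-13.976, θ₂=-1.982, ω₂=-0.275, θ₃=-0.708, ω₃=-3.009
apply F[27]=+15.000 → step 28: x=1.404, v=6.934, θ₁=-0.922, ω₁=-15.493, θ₂=-1.959, ω₂=2.727, θ₃=-0.772, ω₃=-3.437
apply F[28]=+15.000 → step 29: x=1.538, v=6.220, θ₁=-1.262, ω₁=-19.056, θ₂=-1.864, ω₂=7.081, θ₃=-0.852, ω₃=-4.944
apply F[29]=-15.000 → step 30: x=1.631, v=2.367, θ₁=-1.696, ω₁=-23.708, θ₂=-1.670, ω₂=11.629, θ₃=-0.990, ω₃=-9.717
apply F[30]=-15.000 → step 31: x=1.632, v=-1.733, θ₁=-2.132, ω₁=-18.997, θ₂=-1.473, ω₂=7.108, θ₃=-1.229, ω₃=-13.257
apply F[31]=-15.000 → step 32: x=1.581, v=-3.165, θ₁=-2.476, ω₁=-16.007, θ₂=-1.378, ω₂=2.654, θ₃=-1.498, ω₃=-13.450
apply F[32]=-15.000 → step 33: x=1.509, v=-3.983, θ₁=-2.786, ω₁=-15.190, θ₂=-1.362, ω₂=-1.021, θ₃=-1.765, ω₃=-13.264
apply F[33]=-15.000 → step 34: x=1.423, v=-4.559, θ₁=-3.089, ω₁=-15.128, θ₂=-1.420, ω₂=-4.765, θ₃=-2.029, ω₃=-13.087
apply F[34]=-15.000 → step 35: x=1.328, v=-4.919, θ₁=-3.389, ω₁=-14.664, θ₂=-1.553, ω₂=-8.512, θ₃=-2.289, ω₃=-12.867
apply F[35]=-15.000 → step 36: x=1.227, v=-5.140, θ₁=-3.666, ω₁=-12.783, θ₂=-1.755, ω₂=-11.533, θ₃=-2.542, ω₃=-12.382
apply F[36]=-15.000 → step 37: x=1.122, v=-5.406, θ₁=-3.889, ω₁=-9.249, θ₂=-2.006, ω₂=-13.327, θ₃=-2.781, ω₃=-11.514
apply F[37]=-15.000 → step 38: x=1.010, v=-5.780, θ₁=-4.028, ω₁=-4.515, θ₂=-2.282, ω₂=-14.216, θ₃=-3.001, ω₃=-10.428
apply F[38]=-15.000 → step 39: x=0.891, v=-6.141, θ₁=-4.064, ω₁=1.064, θ₂=-2.574, ω₂=-15.078, θ₃=-3.198, ω₃=-9.312
apply F[39]=-15.000 → step 40: x=0.767, v=-6.211, θ₁=-3.974, ω₁=8.587, θ₂=-2.894, ω₂=-17.496, θ₃=-3.373, ω₃=-8.057
|θ₁| = 3.089 > 3.046 first at step 34.

Answer: 34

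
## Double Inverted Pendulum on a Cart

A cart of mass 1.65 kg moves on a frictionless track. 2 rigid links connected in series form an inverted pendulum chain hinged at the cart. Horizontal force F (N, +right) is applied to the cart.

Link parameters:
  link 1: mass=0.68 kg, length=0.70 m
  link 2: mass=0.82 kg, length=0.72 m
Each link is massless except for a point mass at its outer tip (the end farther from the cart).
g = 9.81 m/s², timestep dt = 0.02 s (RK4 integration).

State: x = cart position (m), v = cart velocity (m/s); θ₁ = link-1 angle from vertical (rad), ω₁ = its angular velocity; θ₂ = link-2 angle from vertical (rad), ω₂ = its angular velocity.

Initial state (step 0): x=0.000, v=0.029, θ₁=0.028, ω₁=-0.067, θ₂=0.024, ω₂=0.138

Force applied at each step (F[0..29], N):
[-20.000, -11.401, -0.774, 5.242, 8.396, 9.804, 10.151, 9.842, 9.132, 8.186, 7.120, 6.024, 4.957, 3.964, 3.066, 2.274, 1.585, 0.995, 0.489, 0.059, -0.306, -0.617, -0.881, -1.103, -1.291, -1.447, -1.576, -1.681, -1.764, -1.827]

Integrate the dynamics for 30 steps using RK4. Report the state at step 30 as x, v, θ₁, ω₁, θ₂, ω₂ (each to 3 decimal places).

Answer: x=0.164, v=0.395, θ₁=-0.023, ω₁=-0.135, θ₂=-0.011, ω₂=-0.116

Derivation:
apply F[0]=-20.000 → step 1: x=-0.002, v=-0.218, θ₁=0.030, ω₁=0.295, θ₂=0.027, ω₂=0.136
apply F[1]=-11.401 → step 2: x=-0.008, v=-0.362, θ₁=0.038, ω₁=0.512, θ₂=0.029, ω₂=0.133
apply F[2]=-0.774 → step 3: x=-0.015, v=-0.379, θ₁=0.049, ω₁=0.553, θ₂=0.032, ω₂=0.125
apply F[3]=+5.242 → step 4: x=-0.022, v=-0.325, θ₁=0.059, ω₁=0.498, θ₂=0.034, ω₂=0.113
apply F[4]=+8.396 → step 5: x=-0.028, v=-0.235, θ₁=0.068, ω₁=0.397, θ₂=0.036, ω₂=0.095
apply F[5]=+9.804 → step 6: x=-0.031, v=-0.129, θ₁=0.075, ω₁=0.279, θ₂=0.038, ω₂=0.074
apply F[6]=+10.151 → step 7: x=-0.033, v=-0.021, θ₁=0.080, ω₁=0.159, θ₂=0.039, ω₂=0.050
apply F[7]=+9.842 → step 8: x=-0.032, v=0.084, θ₁=0.082, ω₁=0.048, θ₂=0.040, ω₂=0.024
apply F[8]=+9.132 → step 9: x=-0.030, v=0.179, θ₁=0.082, ω₁=-0.051, θ₂=0.040, ω₂=-0.001
apply F[9]=+8.186 → step 10: x=-0.025, v=0.264, θ₁=0.080, ω₁=-0.135, θ₂=0.040, ω₂=-0.026
apply F[10]=+7.120 → step 11: x=-0.019, v=0.336, θ₁=0.076, ω₁=-0.202, θ₂=0.039, ω₂=-0.050
apply F[11]=+6.024 → step 12: x=-0.012, v=0.395, θ₁=0.072, ω₁=-0.254, θ₂=0.038, ω₂=-0.072
apply F[12]=+4.957 → step 13: x=-0.004, v=0.443, θ₁=0.066, ω₁=-0.292, θ₂=0.037, ω₂=-0.091
apply F[13]=+3.964 → step 14: x=0.006, v=0.480, θ₁=0.060, ω₁=-0.317, θ₂=0.035, ω₂=-0.107
apply F[14]=+3.066 → step 15: x=0.016, v=0.507, θ₁=0.054, ω₁=-0.332, θ₂=0.032, ω₂=-0.122
apply F[15]=+2.274 → step 16: x=0.026, v=0.525, θ₁=0.047, ω₁=-0.338, θ₂=0.030, ω₂=-0.133
apply F[16]=+1.585 → step 17: x=0.037, v=0.537, θ₁=0.040, ω₁=-0.337, θ₂=0.027, ω₂=-0.142
apply F[17]=+0.995 → step 18: x=0.047, v=0.542, θ₁=0.034, ω₁=-0.330, θ₂=0.024, ω₂=-0.149
apply F[18]=+0.489 → step 19: x=0.058, v=0.543, θ₁=0.027, ω₁=-0.320, θ₂=0.021, ω₂=-0.154
apply F[19]=+0.059 → step 20: x=0.069, v=0.539, θ₁=0.021, ω₁=-0.307, θ₂=0.018, ω₂=-0.157
apply F[20]=-0.306 → step 21: x=0.080, v=0.533, θ₁=0.015, ω₁=-0.291, θ₂=0.015, ω₂=-0.158
apply F[21]=-0.617 → step 22: x=0.090, v=0.523, θ₁=0.009, ω₁=-0.274, θ₂=0.012, ω₂=-0.157
apply F[22]=-0.881 → step 23: x=0.101, v=0.511, θ₁=0.004, ω₁=-0.257, θ₂=0.008, ω₂=-0.155
apply F[23]=-1.103 → step 24: x=0.111, v=0.497, θ₁=-0.001, ω₁=-0.239, θ₂=0.005, ω₂=-0.152
apply F[24]=-1.291 → step 25: x=0.120, v=0.482, θ₁=-0.006, ω₁=-0.220, θ₂=0.002, ω₂=-0.148
apply F[25]=-1.447 → step 26: x=0.130, v=0.466, θ₁=-0.010, ω₁=-0.202, θ₂=-0.001, ω₂=-0.143
apply F[26]=-1.576 → step 27: x=0.139, v=0.449, θ₁=-0.014, ω₁=-0.185, θ₂=-0.003, ω₂=-0.137
apply F[27]=-1.681 → step 28: x=0.148, v=0.432, θ₁=-0.017, ω₁=-0.167, θ₂=-0.006, ω₂=-0.130
apply F[28]=-1.764 → step 29: x=0.156, v=0.413, θ₁=-0.020, ω₁=-0.151, θ₂=-0.009, ω₂=-0.124
apply F[29]=-1.827 → step 30: x=0.164, v=0.395, θ₁=-0.023, ω₁=-0.135, θ₂=-0.011, ω₂=-0.116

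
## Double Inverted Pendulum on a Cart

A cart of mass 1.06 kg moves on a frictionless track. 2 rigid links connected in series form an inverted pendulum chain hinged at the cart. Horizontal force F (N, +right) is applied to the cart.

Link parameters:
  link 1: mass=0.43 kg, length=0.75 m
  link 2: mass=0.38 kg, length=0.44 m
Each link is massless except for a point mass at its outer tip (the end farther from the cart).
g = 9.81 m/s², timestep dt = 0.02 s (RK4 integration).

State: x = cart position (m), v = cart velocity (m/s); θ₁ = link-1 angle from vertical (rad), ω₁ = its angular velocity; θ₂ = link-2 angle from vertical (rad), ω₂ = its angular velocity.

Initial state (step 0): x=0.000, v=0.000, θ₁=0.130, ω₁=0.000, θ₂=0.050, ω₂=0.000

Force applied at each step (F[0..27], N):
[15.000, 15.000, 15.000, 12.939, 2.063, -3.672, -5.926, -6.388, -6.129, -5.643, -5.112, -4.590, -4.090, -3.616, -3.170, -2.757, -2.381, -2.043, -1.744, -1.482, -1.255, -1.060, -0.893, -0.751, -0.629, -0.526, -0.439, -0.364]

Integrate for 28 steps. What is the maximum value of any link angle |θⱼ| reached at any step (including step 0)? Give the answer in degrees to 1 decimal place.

Answer: 7.4°

Derivation:
apply F[0]=+15.000 → step 1: x=0.003, v=0.261, θ₁=0.127, ω₁=-0.290, θ₂=0.049, ω₂=-0.077
apply F[1]=+15.000 → step 2: x=0.010, v=0.523, θ₁=0.118, ω₁=-0.585, θ₂=0.047, ω₂=-0.148
apply F[2]=+15.000 → step 3: x=0.024, v=0.788, θ₁=0.104, ω₁=-0.890, θ₂=0.043, ω₂=-0.209
apply F[3]=+12.939 → step 4: x=0.042, v=1.017, θ₁=0.083, ω₁=-1.158, θ₂=0.039, ω₂=-0.255
apply F[4]=+2.063 → step 5: x=0.062, v=1.047, θ₁=0.060, ω₁=-1.171, θ₂=0.033, ω₂=-0.282
apply F[5]=-3.672 → step 6: x=0.082, v=0.971, θ₁=0.038, ω₁=-1.054, θ₂=0.028, ω₂=-0.295
apply F[6]=-5.926 → step 7: x=0.101, v=0.855, θ₁=0.018, ω₁=-0.892, θ₂=0.022, ω₂=-0.297
apply F[7]=-6.388 → step 8: x=0.117, v=0.733, θ₁=0.002, ω₁=-0.728, θ₂=0.016, ω₂=-0.290
apply F[8]=-6.129 → step 9: x=0.130, v=0.618, θ₁=-0.011, ω₁=-0.580, θ₂=0.010, ω₂=-0.276
apply F[9]=-5.643 → step 10: x=0.141, v=0.514, θ₁=-0.021, ω₁=-0.451, θ₂=0.005, ω₂=-0.256
apply F[10]=-5.112 → step 11: x=0.151, v=0.422, θ₁=-0.029, ω₁=-0.341, θ₂=-0.000, ω₂=-0.233
apply F[11]=-4.590 → step 12: x=0.158, v=0.340, θ₁=-0.035, ω₁=-0.247, θ₂=-0.005, ω₂=-0.208
apply F[12]=-4.090 → step 13: x=0.164, v=0.268, θ₁=-0.039, ω₁=-0.169, θ₂=-0.009, ω₂=-0.182
apply F[13]=-3.616 → step 14: x=0.169, v=0.206, θ₁=-0.042, ω₁=-0.104, θ₂=-0.012, ω₂=-0.156
apply F[14]=-3.170 → step 15: x=0.173, v=0.153, θ₁=-0.044, ω₁=-0.051, θ₂=-0.015, ω₂=-0.131
apply F[15]=-2.757 → step 16: x=0.175, v=0.108, θ₁=-0.044, ω₁=-0.008, θ₂=-0.017, ω₂=-0.108
apply F[16]=-2.381 → step 17: x=0.177, v=0.069, θ₁=-0.044, ω₁=0.025, θ₂=-0.019, ω₂=-0.086
apply F[17]=-2.043 → step 18: x=0.178, v=0.037, θ₁=-0.043, ω₁=0.051, θ₂=-0.021, ω₂=-0.066
apply F[18]=-1.744 → step 19: x=0.179, v=0.011, θ₁=-0.042, ω₁=0.070, θ₂=-0.022, ω₂=-0.048
apply F[19]=-1.482 → step 20: x=0.179, v=-0.011, θ₁=-0.040, ω₁=0.084, θ₂=-0.023, ω₂=-0.032
apply F[20]=-1.255 → step 21: x=0.178, v=-0.029, θ₁=-0.039, ω₁=0.093, θ₂=-0.023, ω₂=-0.017
apply F[21]=-1.060 → step 22: x=0.178, v=-0.043, θ₁=-0.037, ω₁=0.099, θ₂=-0.023, ω₂=-0.005
apply F[22]=-0.893 → step 23: x=0.177, v=-0.054, θ₁=-0.035, ω₁=0.102, θ₂=-0.023, ω₂=0.005
apply F[23]=-0.751 → step 24: x=0.175, v=-0.063, θ₁=-0.033, ω₁=0.103, θ₂=-0.023, ω₂=0.014
apply F[24]=-0.629 → step 25: x=0.174, v=-0.071, θ₁=-0.031, ω₁=0.102, θ₂=-0.023, ω₂=0.022
apply F[25]=-0.526 → step 26: x=0.173, v=-0.076, θ₁=-0.029, ω₁=0.100, θ₂=-0.022, ω₂=0.028
apply F[26]=-0.439 → step 27: x=0.171, v=-0.080, θ₁=-0.027, ω₁=0.096, θ₂=-0.022, ω₂=0.033
apply F[27]=-0.364 → step 28: x=0.169, v=-0.083, θ₁=-0.025, ω₁=0.093, θ₂=-0.021, ω₂=0.037
Max |angle| over trajectory = 0.130 rad = 7.4°.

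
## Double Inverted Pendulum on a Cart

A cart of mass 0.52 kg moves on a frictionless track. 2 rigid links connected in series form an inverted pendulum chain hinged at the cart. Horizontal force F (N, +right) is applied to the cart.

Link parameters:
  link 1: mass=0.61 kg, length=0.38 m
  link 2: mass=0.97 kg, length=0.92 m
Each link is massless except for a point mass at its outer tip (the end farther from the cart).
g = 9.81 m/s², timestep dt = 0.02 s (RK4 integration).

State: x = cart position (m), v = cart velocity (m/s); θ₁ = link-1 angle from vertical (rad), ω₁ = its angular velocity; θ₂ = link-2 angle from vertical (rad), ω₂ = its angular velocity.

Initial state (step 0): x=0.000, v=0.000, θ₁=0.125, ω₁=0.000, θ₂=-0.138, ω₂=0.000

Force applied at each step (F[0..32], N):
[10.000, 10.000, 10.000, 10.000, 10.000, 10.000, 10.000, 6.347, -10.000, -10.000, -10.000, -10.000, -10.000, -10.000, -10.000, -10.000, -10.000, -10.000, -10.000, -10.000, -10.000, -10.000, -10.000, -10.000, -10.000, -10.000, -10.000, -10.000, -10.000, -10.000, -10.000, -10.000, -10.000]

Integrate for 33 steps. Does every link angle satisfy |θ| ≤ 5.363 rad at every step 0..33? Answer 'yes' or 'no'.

Answer: yes

Derivation:
apply F[0]=+10.000 → step 1: x=0.003, v=0.306, θ₁=0.120, ω₁=-0.518, θ₂=-0.140, ω₂=-0.153
apply F[1]=+10.000 → step 2: x=0.012, v=0.621, θ₁=0.104, ω₁=-1.075, θ₂=-0.144, ω₂=-0.297
apply F[2]=+10.000 → step 3: x=0.028, v=0.952, θ₁=0.076, ω₁=-1.712, θ₂=-0.151, ω₂=-0.425
apply F[3]=+10.000 → step 4: x=0.051, v=1.308, θ₁=0.035, ω₁=-2.472, θ₂=-0.161, ω₂=-0.525
apply F[4]=+10.000 → step 5: x=0.080, v=1.689, θ₁=-0.024, ω₁=-3.383, θ₂=-0.172, ω₂=-0.586
apply F[5]=+10.000 → step 6: x=0.118, v=2.081, θ₁=-0.101, ω₁=-4.419, θ₂=-0.184, ω₂=-0.605
apply F[6]=+10.000 → step 7: x=0.164, v=2.441, θ₁=-0.200, ω₁=-5.438, θ₂=-0.196, ω₂=-0.601
apply F[7]=+6.347 → step 8: x=0.214, v=2.604, θ₁=-0.315, ω₁=-5.959, θ₂=-0.208, ω₂=-0.618
apply F[8]=-10.000 → step 9: x=0.263, v=2.278, θ₁=-0.427, ω₁=-5.380, θ₂=-0.220, ω₂=-0.594
apply F[9]=-10.000 → step 10: x=0.306, v=2.007, θ₁=-0.531, ω₁=-5.066, θ₂=-0.232, ω₂=-0.536
apply F[10]=-10.000 → step 11: x=0.343, v=1.768, θ₁=-0.631, ω₁=-4.938, θ₂=-0.242, ω₂=-0.453
apply F[11]=-10.000 → step 12: x=0.376, v=1.544, θ₁=-0.730, ω₁=-4.935, θ₂=-0.250, ω₂=-0.354
apply F[12]=-10.000 → step 13: x=0.405, v=1.322, θ₁=-0.829, ω₁=-5.019, θ₂=-0.256, ω₂=-0.247
apply F[13]=-10.000 → step 14: x=0.429, v=1.094, θ₁=-0.931, ω₁=-5.167, θ₂=-0.260, ω₂=-0.137
apply F[14]=-10.000 → step 15: x=0.449, v=0.854, θ₁=-1.036, ω₁=-5.367, θ₂=-0.261, ω₂=-0.030
apply F[15]=-10.000 → step 16: x=0.463, v=0.598, θ₁=-1.146, ω₁=-5.613, θ₂=-0.261, ω₂=0.069
apply F[16]=-10.000 → step 17: x=0.473, v=0.321, θ₁=-1.261, ω₁=-5.908, θ₂=-0.259, ω₂=0.155
apply F[17]=-10.000 → step 18: x=0.476, v=0.018, θ₁=-1.383, ω₁=-6.260, θ₂=-0.255, ω₂=0.223
apply F[18]=-10.000 → step 19: x=0.473, v=-0.318, θ₁=-1.512, ω₁=-6.686, θ₂=-0.250, ω₂=0.266
apply F[19]=-10.000 → step 20: x=0.463, v=-0.693, θ₁=-1.651, ω₁=-7.214, θ₂=-0.244, ω₂=0.274
apply F[20]=-10.000 → step 21: x=0.445, v=-1.123, θ₁=-1.802, ω₁=-7.893, θ₂=-0.239, ω₂=0.232
apply F[21]=-10.000 → step 22: x=0.418, v=-1.628, θ₁=-1.968, ω₁=-8.810, θ₂=-0.236, ω₂=0.114
apply F[22]=-10.000 → step 23: x=0.379, v=-2.250, θ₁=-2.157, ω₁=-10.133, θ₂=-0.236, ω₂=-0.128
apply F[23]=-10.000 → step 24: x=0.326, v=-3.076, θ₁=-2.379, ω₁=-12.242, θ₂=-0.242, ω₂=-0.608
apply F[24]=-10.000 → step 25: x=0.253, v=-4.300, θ₁=-2.658, ω₁=-16.134, θ₂=-0.263, ω₂=-1.644
apply F[25]=-10.000 → step 26: x=0.150, v=-6.019, θ₁=-3.051, ω₁=-23.708, θ₂=-0.318, ω₂=-4.244
apply F[26]=-10.000 → step 27: x=0.037, v=-4.681, θ₁=-3.545, ω₁=-23.346, θ₂=-0.432, ω₂=-6.559
apply F[27]=-10.000 → step 28: x=-0.033, v=-2.466, θ₁=-3.951, ω₁=-17.811, θ₂=-0.560, ω₂=-6.159
apply F[28]=-10.000 → step 29: x=-0.069, v=-1.247, θ₁=-4.276, ω₁=-15.054, θ₂=-0.677, ω₂=-5.543
apply F[29]=-10.000 → step 30: x=-0.085, v=-0.453, θ₁=-4.562, ω₁=-13.621, θ₂=-0.782, ω₂=-4.950
apply F[30]=-10.000 → step 31: x=-0.088, v=0.143, θ₁=-4.825, ω₁=-12.826, θ₂=-0.875, ω₂=-4.349
apply F[31]=-10.000 → step 32: x=-0.080, v=0.622, θ₁=-5.077, ω₁=-12.399, θ₂=-0.956, ω₂=-3.706
apply F[32]=-10.000 → step 33: x=-0.064, v=1.016, θ₁=-5.323, ω₁=-12.206, θ₂=-1.023, ω₂=-2.989
Max |angle| over trajectory = 5.323 rad; bound = 5.363 → within bound.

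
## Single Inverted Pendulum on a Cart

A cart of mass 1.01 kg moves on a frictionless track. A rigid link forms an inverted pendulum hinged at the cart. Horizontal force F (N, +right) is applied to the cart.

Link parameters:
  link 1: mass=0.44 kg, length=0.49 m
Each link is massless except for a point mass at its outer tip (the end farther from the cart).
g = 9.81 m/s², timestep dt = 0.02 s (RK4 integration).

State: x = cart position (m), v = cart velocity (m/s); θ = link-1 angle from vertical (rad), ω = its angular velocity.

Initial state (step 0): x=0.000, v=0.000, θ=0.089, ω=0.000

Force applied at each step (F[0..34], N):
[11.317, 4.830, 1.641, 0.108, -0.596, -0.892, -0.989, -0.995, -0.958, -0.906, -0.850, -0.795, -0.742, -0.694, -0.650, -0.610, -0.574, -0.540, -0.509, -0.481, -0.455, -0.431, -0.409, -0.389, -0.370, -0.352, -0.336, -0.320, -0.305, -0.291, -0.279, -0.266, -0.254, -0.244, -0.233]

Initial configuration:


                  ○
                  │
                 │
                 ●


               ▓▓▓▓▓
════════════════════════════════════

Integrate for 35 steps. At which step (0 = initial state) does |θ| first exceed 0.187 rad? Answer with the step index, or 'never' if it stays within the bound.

apply F[0]=+11.317 → step 1: x=0.002, v=0.216, θ=0.085, ω=-0.404
apply F[1]=+4.830 → step 2: x=0.007, v=0.305, θ=0.075, ω=-0.552
apply F[2]=+1.641 → step 3: x=0.014, v=0.331, θ=0.064, ω=-0.578
apply F[3]=+0.108 → step 4: x=0.020, v=0.328, θ=0.053, ω=-0.549
apply F[4]=-0.596 → step 5: x=0.027, v=0.313, θ=0.042, ω=-0.498
apply F[5]=-0.892 → step 6: x=0.033, v=0.292, θ=0.033, ω=-0.441
apply F[6]=-0.989 → step 7: x=0.038, v=0.270, θ=0.025, ω=-0.384
apply F[7]=-0.995 → step 8: x=0.044, v=0.248, θ=0.018, ω=-0.332
apply F[8]=-0.958 → step 9: x=0.048, v=0.228, θ=0.011, ω=-0.285
apply F[9]=-0.906 → step 10: x=0.053, v=0.209, θ=0.006, ω=-0.243
apply F[10]=-0.850 → step 11: x=0.057, v=0.192, θ=0.002, ω=-0.207
apply F[11]=-0.795 → step 12: x=0.060, v=0.177, θ=-0.002, ω=-0.175
apply F[12]=-0.742 → step 13: x=0.064, v=0.162, θ=-0.005, ω=-0.147
apply F[13]=-0.694 → step 14: x=0.067, v=0.149, θ=-0.008, ω=-0.123
apply F[14]=-0.650 → step 15: x=0.070, v=0.137, θ=-0.010, ω=-0.102
apply F[15]=-0.610 → step 16: x=0.072, v=0.126, θ=-0.012, ω=-0.083
apply F[16]=-0.574 → step 17: x=0.075, v=0.115, θ=-0.014, ω=-0.068
apply F[17]=-0.540 → step 18: x=0.077, v=0.106, θ=-0.015, ω=-0.054
apply F[18]=-0.509 → step 19: x=0.079, v=0.097, θ=-0.016, ω=-0.042
apply F[19]=-0.481 → step 20: x=0.081, v=0.089, θ=-0.017, ω=-0.032
apply F[20]=-0.455 → step 21: x=0.083, v=0.082, θ=-0.017, ω=-0.023
apply F[21]=-0.431 → step 22: x=0.084, v=0.074, θ=-0.017, ω=-0.016
apply F[22]=-0.409 → step 23: x=0.086, v=0.068, θ=-0.018, ω=-0.009
apply F[23]=-0.389 → step 24: x=0.087, v=0.062, θ=-0.018, ω=-0.004
apply F[24]=-0.370 → step 25: x=0.088, v=0.056, θ=-0.018, ω=0.001
apply F[25]=-0.352 → step 26: x=0.089, v=0.050, θ=-0.018, ω=0.005
apply F[26]=-0.336 → step 27: x=0.090, v=0.045, θ=-0.018, ω=0.008
apply F[27]=-0.320 → step 28: x=0.091, v=0.040, θ=-0.017, ω=0.011
apply F[28]=-0.305 → step 29: x=0.092, v=0.036, θ=-0.017, ω=0.013
apply F[29]=-0.291 → step 30: x=0.092, v=0.032, θ=-0.017, ω=0.015
apply F[30]=-0.279 → step 31: x=0.093, v=0.028, θ=-0.017, ω=0.017
apply F[31]=-0.266 → step 32: x=0.093, v=0.024, θ=-0.016, ω=0.018
apply F[32]=-0.254 → step 33: x=0.094, v=0.020, θ=-0.016, ω=0.019
apply F[33]=-0.244 → step 34: x=0.094, v=0.017, θ=-0.015, ω=0.020
apply F[34]=-0.233 → step 35: x=0.095, v=0.013, θ=-0.015, ω=0.021
max |θ| = 0.089 ≤ 0.187 over all 36 states.

Answer: never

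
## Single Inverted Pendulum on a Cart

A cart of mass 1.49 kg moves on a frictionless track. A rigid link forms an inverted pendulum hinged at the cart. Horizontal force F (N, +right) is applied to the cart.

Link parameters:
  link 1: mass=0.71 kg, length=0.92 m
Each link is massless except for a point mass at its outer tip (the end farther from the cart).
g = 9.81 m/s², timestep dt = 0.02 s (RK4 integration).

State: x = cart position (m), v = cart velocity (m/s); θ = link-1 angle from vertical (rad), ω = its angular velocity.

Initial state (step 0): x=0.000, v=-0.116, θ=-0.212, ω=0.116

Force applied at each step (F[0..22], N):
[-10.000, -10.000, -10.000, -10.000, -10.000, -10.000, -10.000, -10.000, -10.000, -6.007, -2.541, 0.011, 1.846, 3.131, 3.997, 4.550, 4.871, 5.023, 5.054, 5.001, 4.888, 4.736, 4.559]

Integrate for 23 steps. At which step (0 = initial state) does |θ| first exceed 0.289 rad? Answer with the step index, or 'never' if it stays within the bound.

apply F[0]=-10.000 → step 1: x=-0.003, v=-0.229, θ=-0.209, ω=0.191
apply F[1]=-10.000 → step 2: x=-0.009, v=-0.342, θ=-0.204, ω=0.268
apply F[2]=-10.000 → step 3: x=-0.017, v=-0.456, θ=-0.198, ω=0.347
apply F[3]=-10.000 → step 4: x=-0.027, v=-0.571, θ=-0.190, ω=0.428
apply F[4]=-10.000 → step 5: x=-0.040, v=-0.686, θ=-0.181, ω=0.512
apply F[5]=-10.000 → step 6: x=-0.055, v=-0.803, θ=-0.170, ω=0.600
apply F[6]=-10.000 → step 7: x=-0.072, v=-0.922, θ=-0.157, ω=0.692
apply F[7]=-10.000 → step 8: x=-0.092, v=-1.042, θ=-0.142, ω=0.789
apply F[8]=-10.000 → step 9: x=-0.114, v=-1.163, θ=-0.125, ω=0.892
apply F[9]=-6.007 → step 10: x=-0.138, v=-1.233, θ=-0.107, ω=0.943
apply F[10]=-2.541 → step 11: x=-0.163, v=-1.259, θ=-0.088, ω=0.950
apply F[11]=+0.011 → step 12: x=-0.188, v=-1.252, θ=-0.069, ω=0.925
apply F[12]=+1.846 → step 13: x=-0.213, v=-1.222, θ=-0.051, ω=0.880
apply F[13]=+3.131 → step 14: x=-0.237, v=-1.177, θ=-0.034, ω=0.821
apply F[14]=+3.997 → step 15: x=-0.259, v=-1.121, θ=-0.019, ω=0.755
apply F[15]=+4.550 → step 16: x=-0.281, v=-1.059, θ=-0.004, ω=0.685
apply F[16]=+4.871 → step 17: x=-0.302, v=-0.993, θ=0.009, ω=0.615
apply F[17]=+5.023 → step 18: x=-0.321, v=-0.927, θ=0.020, ω=0.546
apply F[18]=+5.054 → step 19: x=-0.339, v=-0.862, θ=0.031, ω=0.480
apply F[19]=+5.001 → step 20: x=-0.355, v=-0.798, θ=0.040, ω=0.418
apply F[20]=+4.888 → step 21: x=-0.371, v=-0.736, θ=0.047, ω=0.361
apply F[21]=+4.736 → step 22: x=-0.385, v=-0.678, θ=0.054, ω=0.308
apply F[22]=+4.559 → step 23: x=-0.398, v=-0.622, θ=0.060, ω=0.259
max |θ| = 0.212 ≤ 0.289 over all 24 states.

Answer: never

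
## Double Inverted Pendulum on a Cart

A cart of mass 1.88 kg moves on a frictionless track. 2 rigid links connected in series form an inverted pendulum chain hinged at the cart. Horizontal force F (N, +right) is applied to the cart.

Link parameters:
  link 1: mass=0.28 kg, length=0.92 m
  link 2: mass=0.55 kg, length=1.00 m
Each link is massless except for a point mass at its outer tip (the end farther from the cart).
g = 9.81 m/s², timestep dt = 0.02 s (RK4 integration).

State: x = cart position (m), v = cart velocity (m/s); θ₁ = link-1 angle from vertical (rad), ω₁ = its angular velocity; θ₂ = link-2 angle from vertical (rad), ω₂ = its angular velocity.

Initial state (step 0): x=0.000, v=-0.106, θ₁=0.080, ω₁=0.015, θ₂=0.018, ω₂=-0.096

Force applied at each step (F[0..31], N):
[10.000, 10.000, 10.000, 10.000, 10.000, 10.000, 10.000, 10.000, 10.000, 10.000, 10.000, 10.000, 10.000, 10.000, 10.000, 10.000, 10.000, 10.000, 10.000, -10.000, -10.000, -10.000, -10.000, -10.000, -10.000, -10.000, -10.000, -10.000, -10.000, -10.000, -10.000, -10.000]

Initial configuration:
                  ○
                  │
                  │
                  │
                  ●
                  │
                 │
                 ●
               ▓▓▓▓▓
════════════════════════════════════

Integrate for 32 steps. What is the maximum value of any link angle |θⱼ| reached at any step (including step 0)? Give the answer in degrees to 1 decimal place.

Answer: 42.2°

Derivation:
apply F[0]=+10.000 → step 1: x=-0.001, v=-0.007, θ₁=0.080, ω₁=-0.048, θ₂=0.016, ω₂=-0.134
apply F[1]=+10.000 → step 2: x=-0.000, v=0.093, θ₁=0.078, ω₁=-0.112, θ₂=0.013, ω₂=-0.172
apply F[2]=+10.000 → step 3: x=0.003, v=0.192, θ₁=0.075, ω₁=-0.175, θ₂=0.009, ω₂=-0.211
apply F[3]=+10.000 → step 4: x=0.007, v=0.292, θ₁=0.071, ω₁=-0.239, θ₂=0.004, ω₂=-0.251
apply F[4]=+10.000 → step 5: x=0.014, v=0.393, θ₁=0.066, ω₁=-0.306, θ₂=-0.001, ω₂=-0.290
apply F[5]=+10.000 → step 6: x=0.023, v=0.494, θ₁=0.059, ω₁=-0.374, θ₂=-0.007, ω₂=-0.329
apply F[6]=+10.000 → step 7: x=0.034, v=0.595, θ₁=0.051, ω₁=-0.445, θ₂=-0.014, ω₂=-0.367
apply F[7]=+10.000 → step 8: x=0.047, v=0.698, θ₁=0.041, ω₁=-0.521, θ₂=-0.022, ω₂=-0.404
apply F[8]=+10.000 → step 9: x=0.062, v=0.801, θ₁=0.030, ω₁=-0.601, θ₂=-0.031, ω₂=-0.438
apply F[9]=+10.000 → step 10: x=0.079, v=0.905, θ₁=0.017, ω₁=-0.686, θ₂=-0.040, ω₂=-0.471
apply F[10]=+10.000 → step 11: x=0.098, v=1.011, θ₁=0.002, ω₁=-0.778, θ₂=-0.049, ω₂=-0.500
apply F[11]=+10.000 → step 12: x=0.119, v=1.118, θ₁=-0.014, ω₁=-0.877, θ₂=-0.060, ω₂=-0.526
apply F[12]=+10.000 → step 13: x=0.143, v=1.226, θ₁=-0.033, ω₁=-0.984, θ₂=-0.070, ω₂=-0.547
apply F[13]=+10.000 → step 14: x=0.168, v=1.336, θ₁=-0.054, ω₁=-1.101, θ₂=-0.081, ω₂=-0.564
apply F[14]=+10.000 → step 15: x=0.196, v=1.447, θ₁=-0.077, ω₁=-1.227, θ₂=-0.093, ω₂=-0.574
apply F[15]=+10.000 → step 16: x=0.226, v=1.559, θ₁=-0.103, ω₁=-1.365, θ₂=-0.104, ω₂=-0.578
apply F[16]=+10.000 → step 17: x=0.259, v=1.672, θ₁=-0.132, ω₁=-1.515, θ₂=-0.116, ω₂=-0.575
apply F[17]=+10.000 → step 18: x=0.293, v=1.787, θ₁=-0.163, ω₁=-1.676, θ₂=-0.127, ω₂=-0.566
apply F[18]=+10.000 → step 19: x=0.330, v=1.902, θ₁=-0.199, ω₁=-1.848, θ₂=-0.139, ω₂=-0.550
apply F[19]=-10.000 → step 20: x=0.367, v=1.809, θ₁=-0.235, ω₁=-1.818, θ₂=-0.149, ω₂=-0.519
apply F[20]=-10.000 → step 21: x=0.403, v=1.719, θ₁=-0.272, ω₁=-1.807, θ₂=-0.159, ω₂=-0.476
apply F[21]=-10.000 → step 22: x=0.436, v=1.631, θ₁=-0.308, ω₁=-1.815, θ₂=-0.168, ω₂=-0.422
apply F[22]=-10.000 → step 23: x=0.468, v=1.545, θ₁=-0.344, ω₁=-1.840, θ₂=-0.176, ω₂=-0.357
apply F[23]=-10.000 → step 24: x=0.498, v=1.461, θ₁=-0.381, ω₁=-1.883, θ₂=-0.182, ω₂=-0.282
apply F[24]=-10.000 → step 25: x=0.526, v=1.377, θ₁=-0.420, ω₁=-1.942, θ₂=-0.187, ω₂=-0.197
apply F[25]=-10.000 → step 26: x=0.553, v=1.294, θ₁=-0.459, ω₁=-2.015, θ₂=-0.190, ω₂=-0.105
apply F[26]=-10.000 → step 27: x=0.578, v=1.211, θ₁=-0.500, ω₁=-2.101, θ₂=-0.191, ω₂=-0.007
apply F[27]=-10.000 → step 28: x=0.601, v=1.128, θ₁=-0.543, ω₁=-2.198, θ₂=-0.191, ω₂=0.093
apply F[28]=-10.000 → step 29: x=0.623, v=1.044, θ₁=-0.588, ω₁=-2.302, θ₂=-0.188, ω₂=0.195
apply F[29]=-10.000 → step 30: x=0.643, v=0.958, θ₁=-0.635, ω₁=-2.412, θ₂=-0.183, ω₂=0.293
apply F[30]=-10.000 → step 31: x=0.661, v=0.869, θ₁=-0.685, ω₁=-2.525, θ₂=-0.176, ω₂=0.385
apply F[31]=-10.000 → step 32: x=0.678, v=0.779, θ₁=-0.736, ω₁=-2.640, θ₂=-0.167, ω₂=0.468
Max |angle| over trajectory = 0.736 rad = 42.2°.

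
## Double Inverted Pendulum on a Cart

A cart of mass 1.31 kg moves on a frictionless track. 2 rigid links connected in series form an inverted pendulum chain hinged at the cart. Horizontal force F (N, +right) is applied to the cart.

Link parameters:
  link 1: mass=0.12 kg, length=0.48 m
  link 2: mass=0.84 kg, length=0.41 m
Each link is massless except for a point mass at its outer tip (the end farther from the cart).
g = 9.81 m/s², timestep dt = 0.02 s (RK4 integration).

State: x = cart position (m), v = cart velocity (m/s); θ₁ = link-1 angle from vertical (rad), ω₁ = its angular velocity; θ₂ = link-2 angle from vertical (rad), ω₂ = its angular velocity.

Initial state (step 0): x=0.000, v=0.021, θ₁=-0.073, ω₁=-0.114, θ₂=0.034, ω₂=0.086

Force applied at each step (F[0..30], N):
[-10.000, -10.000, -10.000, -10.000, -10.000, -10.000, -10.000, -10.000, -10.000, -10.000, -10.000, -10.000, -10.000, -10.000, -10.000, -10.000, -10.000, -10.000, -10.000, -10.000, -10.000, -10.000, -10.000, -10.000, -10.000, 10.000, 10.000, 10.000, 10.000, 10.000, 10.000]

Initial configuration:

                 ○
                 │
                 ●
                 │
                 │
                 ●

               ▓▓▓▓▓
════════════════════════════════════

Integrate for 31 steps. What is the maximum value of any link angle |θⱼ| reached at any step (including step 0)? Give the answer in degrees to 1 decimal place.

Answer: 162.6°

Derivation:
apply F[0]=-10.000 → step 1: x=-0.001, v=-0.121, θ₁=-0.076, ω₁=-0.151, θ₂=0.040, ω₂=0.493
apply F[1]=-10.000 → step 2: x=-0.005, v=-0.264, θ₁=-0.079, ω₁=-0.212, θ₂=0.054, ω₂=0.933
apply F[2]=-10.000 → step 3: x=-0.012, v=-0.406, θ₁=-0.084, ω₁=-0.306, θ₂=0.077, ω₂=1.419
apply F[3]=-10.000 → step 4: x=-0.021, v=-0.549, θ₁=-0.092, ω₁=-0.429, θ₂=0.111, ω₂=1.952
apply F[4]=-10.000 → step 5: x=-0.034, v=-0.693, θ₁=-0.102, ω₁=-0.559, θ₂=0.156, ω₂=2.509
apply F[5]=-10.000 → step 6: x=-0.049, v=-0.838, θ₁=-0.114, ω₁=-0.658, θ₂=0.211, ω₂=3.052
apply F[6]=-10.000 → step 7: x=-0.067, v=-0.984, θ₁=-0.127, ω₁=-0.691, θ₂=0.277, ω₂=3.547
apply F[7]=-10.000 → step 8: x=-0.088, v=-1.132, θ₁=-0.141, ω₁=-0.639, θ₂=0.353, ω₂=3.978
apply F[8]=-10.000 → step 9: x=-0.112, v=-1.281, θ₁=-0.152, ω₁=-0.497, θ₂=0.436, ω₂=4.350
apply F[9]=-10.000 → step 10: x=-0.139, v=-1.430, θ₁=-0.160, ω₁=-0.268, θ₂=0.526, ω₂=4.678
apply F[10]=-10.000 → step 11: x=-0.170, v=-1.580, θ₁=-0.162, ω₁=0.045, θ₂=0.623, ω₂=4.973
apply F[11]=-10.000 → step 12: x=-0.203, v=-1.730, θ₁=-0.158, ω₁=0.442, θ₂=0.725, ω₂=5.246
apply F[12]=-10.000 → step 13: x=-0.239, v=-1.881, θ₁=-0.144, ω₁=0.924, θ₂=0.833, ω₂=5.498
apply F[13]=-10.000 → step 14: x=-0.278, v=-2.033, θ₁=-0.120, ω₁=1.496, θ₂=0.945, ω₂=5.724
apply F[14]=-10.000 → step 15: x=-0.320, v=-2.185, θ₁=-0.084, ω₁=2.159, θ₂=1.061, ω₂=5.908
apply F[15]=-10.000 → step 16: x=-0.365, v=-2.337, θ₁=-0.033, ω₁=2.911, θ₂=1.181, ω₂=6.027
apply F[16]=-10.000 → step 17: x=-0.414, v=-2.490, θ₁=0.033, ω₁=3.742, θ₂=1.302, ω₂=6.041
apply F[17]=-10.000 → step 18: x=-0.465, v=-2.642, θ₁=0.117, ω₁=4.631, θ₂=1.421, ω₂=5.901
apply F[18]=-10.000 → step 19: x=-0.519, v=-2.792, θ₁=0.219, ω₁=5.552, θ₂=1.536, ω₂=5.548
apply F[19]=-10.000 → step 20: x=-0.577, v=-2.938, θ₁=0.339, ω₁=6.475, θ₂=1.642, ω₂=4.923
apply F[20]=-10.000 → step 21: x=-0.637, v=-3.076, θ₁=0.478, ω₁=7.393, θ₂=1.731, ω₂=3.972
apply F[21]=-10.000 → step 22: x=-0.699, v=-3.200, θ₁=0.635, ω₁=8.339, θ₂=1.798, ω₂=2.639
apply F[22]=-10.000 → step 23: x=-0.765, v=-3.301, θ₁=0.812, ω₁=9.439, θ₂=1.833, ω₂=0.816
apply F[23]=-10.000 → step 24: x=-0.831, v=-3.354, θ₁=1.016, ω₁=11.040, θ₂=1.825, ω₂=-1.821
apply F[24]=-10.000 → step 25: x=-0.898, v=-3.235, θ₁=1.264, ω₁=14.210, θ₂=1.748, ω₂=-6.436
apply F[25]=+10.000 → step 26: x=-0.952, v=-1.976, θ₁=1.598, ω₁=18.223, θ₂=1.554, ω₂=-11.579
apply F[26]=+10.000 → step 27: x=-0.979, v=-0.880, θ₁=1.925, ω₁=14.081, θ₂=1.381, ω₂=-5.002
apply F[27]=+10.000 → step 28: x=-0.992, v=-0.487, θ₁=2.184, ω₁=12.154, θ₂=1.330, ω₂=-0.471
apply F[28]=+10.000 → step 29: x=-0.999, v=-0.214, θ₁=2.417, ω₁=11.304, θ₂=1.356, ω₂=3.035
apply F[29]=+10.000 → step 30: x=-1.001, v=0.017, θ₁=2.636, ω₁=10.578, θ₂=1.450, ω₂=6.309
apply F[30]=+10.000 → step 31: x=-0.999, v=0.219, θ₁=2.838, ω₁=9.421, θ₂=1.608, ω₂=9.451
Max |angle| over trajectory = 2.838 rad = 162.6°.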